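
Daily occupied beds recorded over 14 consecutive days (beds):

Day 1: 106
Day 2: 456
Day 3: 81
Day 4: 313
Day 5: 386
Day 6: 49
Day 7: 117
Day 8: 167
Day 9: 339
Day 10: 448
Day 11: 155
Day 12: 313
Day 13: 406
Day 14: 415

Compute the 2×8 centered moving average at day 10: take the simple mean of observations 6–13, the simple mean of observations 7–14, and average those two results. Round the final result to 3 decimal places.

Sum over 6–13: 49 + 117 + 167 + 339 + 448 + 155 + 313 + 406 = 1994
Sum over 7–14: 117 + 167 + 339 + 448 + 155 + 313 + 406 + 415 = 2360
CMA at t=10 = (1994 + 2360) / (2·8) = 4354 / 16 = 272.125

272.125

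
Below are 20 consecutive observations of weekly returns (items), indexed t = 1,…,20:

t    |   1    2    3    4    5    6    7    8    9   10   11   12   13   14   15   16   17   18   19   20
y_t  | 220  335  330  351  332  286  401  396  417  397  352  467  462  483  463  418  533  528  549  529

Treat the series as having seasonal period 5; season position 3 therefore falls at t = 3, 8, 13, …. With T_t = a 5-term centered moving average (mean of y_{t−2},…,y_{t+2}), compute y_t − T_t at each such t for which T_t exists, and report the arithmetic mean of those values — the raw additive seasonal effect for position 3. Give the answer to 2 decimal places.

16.55

Season position 3 occurs at t = 3, 8, 13, 18 (where T_t is defined).
t=3: T_3 = 313.6000; y_3 − T_3 = 330 − 313.6000 = 16.4000
t=8: T_8 = 379.4000; y_8 − T_8 = 396 − 379.4000 = 16.6000
t=13: T_13 = 445.4000; y_13 − T_13 = 462 − 445.4000 = 16.6000
t=18: T_18 = 511.4000; y_18 − T_18 = 528 − 511.4000 = 16.6000
Mean deviation: (16.4000 + 16.6000 + 16.6000 + 16.6000) / 4 = 16.55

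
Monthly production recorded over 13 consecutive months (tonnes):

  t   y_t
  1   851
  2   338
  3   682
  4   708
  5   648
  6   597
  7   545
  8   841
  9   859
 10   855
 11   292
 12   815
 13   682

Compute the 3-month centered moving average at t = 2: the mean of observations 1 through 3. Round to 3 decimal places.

623.667

Sum of periods 1–3: 851 + 338 + 682 = 1871
Divide by 3: 1871 / 3 = 623.667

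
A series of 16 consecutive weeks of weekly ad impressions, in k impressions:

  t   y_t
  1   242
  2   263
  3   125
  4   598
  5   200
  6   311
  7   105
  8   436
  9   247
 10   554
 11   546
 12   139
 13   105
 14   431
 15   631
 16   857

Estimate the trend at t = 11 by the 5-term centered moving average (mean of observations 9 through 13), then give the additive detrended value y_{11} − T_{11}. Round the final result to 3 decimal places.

Trend T_11 = (247 + 554 + 546 + 139 + 105) / 5 = 1591/5 = 318.20000
Detrended value: 546 − 318.20000 = 227.800

227.800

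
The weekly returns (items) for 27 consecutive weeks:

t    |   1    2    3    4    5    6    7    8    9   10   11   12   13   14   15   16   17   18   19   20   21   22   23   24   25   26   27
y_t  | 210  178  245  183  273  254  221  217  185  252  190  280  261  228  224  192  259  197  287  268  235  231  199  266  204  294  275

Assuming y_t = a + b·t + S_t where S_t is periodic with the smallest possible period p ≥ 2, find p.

7

First differences y_{t+1} − y_t: -32, 67, -62, 90, -19, -33, -4, -32, 67, -62, 90, -19, -33, -4, -32, 67, …
The difference pattern repeats every 7 terms and not for any smaller step, so p = 7.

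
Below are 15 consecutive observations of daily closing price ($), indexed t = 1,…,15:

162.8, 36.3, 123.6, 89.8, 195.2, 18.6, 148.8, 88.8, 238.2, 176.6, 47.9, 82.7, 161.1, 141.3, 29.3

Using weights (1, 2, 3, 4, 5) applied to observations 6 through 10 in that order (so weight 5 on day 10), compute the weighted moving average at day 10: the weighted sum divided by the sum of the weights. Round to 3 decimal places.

161.227

Weighted sum: 1·18.6 + 2·148.8 + 3·88.8 + 4·238.2 + 5·176.6 = 18.6 + 297.6 + 266.4 + 952.8 + 883.0 = 2418.4
Weight total: 1 + 2 + 3 + 4 + 5 = 15
WMA = 2418.4 / 15 = 161.227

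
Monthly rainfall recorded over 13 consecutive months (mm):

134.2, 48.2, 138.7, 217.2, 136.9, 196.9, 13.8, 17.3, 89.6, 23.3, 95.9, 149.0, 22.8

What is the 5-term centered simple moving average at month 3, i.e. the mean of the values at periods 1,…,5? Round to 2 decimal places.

135.04

Sum of periods 1–5: 134.2 + 48.2 + 138.7 + 217.2 + 136.9 = 675.2
Divide by 5: 675.2 / 5 = 135.04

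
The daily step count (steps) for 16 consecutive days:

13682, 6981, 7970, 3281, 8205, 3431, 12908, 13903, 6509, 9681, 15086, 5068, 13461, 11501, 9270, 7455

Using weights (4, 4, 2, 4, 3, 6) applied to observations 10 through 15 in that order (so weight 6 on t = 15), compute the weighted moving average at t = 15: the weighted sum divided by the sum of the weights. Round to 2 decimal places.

Weighted sum: 4·9681 + 4·15086 + 2·5068 + 4·13461 + 3·11501 + 6·9270 = 38724 + 60344 + 10136 + 53844 + 34503 + 55620 = 253171
Weight total: 4 + 4 + 2 + 4 + 3 + 6 = 23
WMA = 253171 / 23 = 11007.43

11007.43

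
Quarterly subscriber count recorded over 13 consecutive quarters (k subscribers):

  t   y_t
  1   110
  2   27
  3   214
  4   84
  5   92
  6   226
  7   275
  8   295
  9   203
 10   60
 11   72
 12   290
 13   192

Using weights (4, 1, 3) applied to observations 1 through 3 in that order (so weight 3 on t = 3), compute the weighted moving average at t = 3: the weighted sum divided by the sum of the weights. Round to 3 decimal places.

Weighted sum: 4·110 + 1·27 + 3·214 = 440 + 27 + 642 = 1109
Weight total: 4 + 1 + 3 = 8
WMA = 1109 / 8 = 138.625

138.625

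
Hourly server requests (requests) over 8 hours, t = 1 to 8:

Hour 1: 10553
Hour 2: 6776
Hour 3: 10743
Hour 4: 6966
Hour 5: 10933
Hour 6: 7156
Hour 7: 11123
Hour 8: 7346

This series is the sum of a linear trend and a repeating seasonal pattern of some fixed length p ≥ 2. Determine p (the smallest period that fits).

2

First differences y_{t+1} − y_t: -3777, 3967, -3777, 3967, -3777, 3967, …
The difference pattern repeats every 2 terms and not for any smaller step, so p = 2.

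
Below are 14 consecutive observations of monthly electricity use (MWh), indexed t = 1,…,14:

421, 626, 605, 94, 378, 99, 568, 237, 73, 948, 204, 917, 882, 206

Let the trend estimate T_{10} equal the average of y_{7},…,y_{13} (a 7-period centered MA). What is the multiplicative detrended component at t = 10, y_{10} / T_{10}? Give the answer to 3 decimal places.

1.733

Trend T_10 = (568 + 237 + 73 + 948 + 204 + 917 + 882) / 7 = 3829/7 = 547.00000
Ratio to trend: 948 / 547.00000 = 1.733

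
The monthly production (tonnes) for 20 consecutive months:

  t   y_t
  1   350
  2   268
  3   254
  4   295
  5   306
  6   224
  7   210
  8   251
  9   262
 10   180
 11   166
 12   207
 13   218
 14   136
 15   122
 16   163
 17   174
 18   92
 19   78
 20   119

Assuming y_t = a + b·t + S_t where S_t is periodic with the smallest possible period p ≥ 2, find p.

4

First differences y_{t+1} − y_t: -82, -14, 41, 11, -82, -14, 41, 11, -82, -14, …
The difference pattern repeats every 4 terms and not for any smaller step, so p = 4.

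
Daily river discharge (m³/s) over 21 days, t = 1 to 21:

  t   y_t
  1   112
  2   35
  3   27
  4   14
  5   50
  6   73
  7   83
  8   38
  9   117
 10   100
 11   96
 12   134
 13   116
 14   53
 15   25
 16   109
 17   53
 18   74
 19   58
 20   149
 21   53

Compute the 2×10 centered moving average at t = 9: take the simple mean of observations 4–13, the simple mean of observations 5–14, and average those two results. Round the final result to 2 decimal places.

84.05

Sum over 4–13: 14 + 50 + 73 + 83 + 38 + 117 + 100 + 96 + 134 + 116 = 821
Sum over 5–14: 50 + 73 + 83 + 38 + 117 + 100 + 96 + 134 + 116 + 53 = 860
CMA at t=9 = (821 + 860) / (2·10) = 1681 / 20 = 84.05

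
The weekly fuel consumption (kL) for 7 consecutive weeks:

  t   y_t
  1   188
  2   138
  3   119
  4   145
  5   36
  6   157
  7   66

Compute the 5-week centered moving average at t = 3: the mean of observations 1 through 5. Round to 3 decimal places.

125.200

Sum of periods 1–5: 188 + 138 + 119 + 145 + 36 = 626
Divide by 5: 626 / 5 = 125.200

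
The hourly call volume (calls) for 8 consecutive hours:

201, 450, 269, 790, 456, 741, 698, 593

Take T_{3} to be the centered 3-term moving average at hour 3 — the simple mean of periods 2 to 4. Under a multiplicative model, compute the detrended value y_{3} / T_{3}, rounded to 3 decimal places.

Trend T_3 = (450 + 269 + 790) / 3 = 1509/3 = 503.00000
Ratio to trend: 269 / 503.00000 = 0.535

0.535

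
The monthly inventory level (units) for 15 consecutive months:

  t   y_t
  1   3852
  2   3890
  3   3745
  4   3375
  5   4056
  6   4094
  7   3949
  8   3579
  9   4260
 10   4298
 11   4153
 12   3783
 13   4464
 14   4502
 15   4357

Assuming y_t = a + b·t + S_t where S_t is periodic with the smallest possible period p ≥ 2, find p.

First differences y_{t+1} − y_t: 38, -145, -370, 681, 38, -145, -370, 681, 38, -145, …
The difference pattern repeats every 4 terms and not for any smaller step, so p = 4.

4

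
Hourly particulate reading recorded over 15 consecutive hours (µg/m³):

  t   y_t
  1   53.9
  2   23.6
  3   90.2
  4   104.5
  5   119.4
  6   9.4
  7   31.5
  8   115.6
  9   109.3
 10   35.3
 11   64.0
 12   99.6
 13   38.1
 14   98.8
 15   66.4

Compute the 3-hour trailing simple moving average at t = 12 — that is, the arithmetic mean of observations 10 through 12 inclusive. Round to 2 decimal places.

Sum of periods 10–12: 35.3 + 64.0 + 99.6 = 198.9
Divide by 3: 198.9 / 3 = 66.30

66.30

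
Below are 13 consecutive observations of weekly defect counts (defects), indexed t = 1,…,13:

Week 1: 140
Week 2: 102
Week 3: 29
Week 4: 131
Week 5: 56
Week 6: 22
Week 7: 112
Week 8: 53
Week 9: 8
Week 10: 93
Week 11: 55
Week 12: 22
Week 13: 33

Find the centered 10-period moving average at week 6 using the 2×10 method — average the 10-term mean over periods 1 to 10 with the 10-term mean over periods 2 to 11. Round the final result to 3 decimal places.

70.350

Sum over 1–10: 140 + 102 + 29 + 131 + 56 + 22 + 112 + 53 + 8 + 93 = 746
Sum over 2–11: 102 + 29 + 131 + 56 + 22 + 112 + 53 + 8 + 93 + 55 = 661
CMA at t=6 = (746 + 661) / (2·10) = 1407 / 20 = 70.350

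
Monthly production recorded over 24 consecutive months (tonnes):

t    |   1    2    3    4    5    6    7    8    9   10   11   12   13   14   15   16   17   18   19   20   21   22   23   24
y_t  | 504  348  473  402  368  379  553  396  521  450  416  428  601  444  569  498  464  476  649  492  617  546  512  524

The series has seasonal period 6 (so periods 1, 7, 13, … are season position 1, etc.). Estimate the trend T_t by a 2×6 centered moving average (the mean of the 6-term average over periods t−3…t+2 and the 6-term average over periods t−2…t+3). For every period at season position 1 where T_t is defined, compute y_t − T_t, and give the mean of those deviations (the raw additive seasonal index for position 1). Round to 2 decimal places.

Season position 1 occurs at t = 7, 13, 19 (where T_t is defined).
t=7: T_7 = 440.5000; y_7 − T_7 = 553 − 440.5000 = 112.5000
t=13: T_13 = 488.6667; y_13 − T_13 = 601 − 488.6667 = 112.3333
t=19: T_19 = 536.6667; y_19 − T_19 = 649 − 536.6667 = 112.3333
Mean deviation: (112.5000 + 112.3333 + 112.3333) / 3 = 112.39

112.39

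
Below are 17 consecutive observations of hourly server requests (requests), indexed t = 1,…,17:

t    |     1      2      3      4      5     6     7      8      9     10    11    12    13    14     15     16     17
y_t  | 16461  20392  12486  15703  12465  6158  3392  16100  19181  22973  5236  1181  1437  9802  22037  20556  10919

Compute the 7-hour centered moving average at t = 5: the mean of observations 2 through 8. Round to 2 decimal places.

Sum of periods 2–8: 20392 + 12486 + 15703 + 12465 + 6158 + 3392 + 16100 = 86696
Divide by 7: 86696 / 7 = 12385.14

12385.14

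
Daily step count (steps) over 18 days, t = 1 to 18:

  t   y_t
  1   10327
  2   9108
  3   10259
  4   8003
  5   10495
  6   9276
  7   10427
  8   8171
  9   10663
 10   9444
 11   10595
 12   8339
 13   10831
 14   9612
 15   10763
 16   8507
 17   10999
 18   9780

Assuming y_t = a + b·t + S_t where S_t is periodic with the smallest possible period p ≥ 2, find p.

4

First differences y_{t+1} − y_t: -1219, 1151, -2256, 2492, -1219, 1151, -2256, 2492, -1219, 1151, …
The difference pattern repeats every 4 terms and not for any smaller step, so p = 4.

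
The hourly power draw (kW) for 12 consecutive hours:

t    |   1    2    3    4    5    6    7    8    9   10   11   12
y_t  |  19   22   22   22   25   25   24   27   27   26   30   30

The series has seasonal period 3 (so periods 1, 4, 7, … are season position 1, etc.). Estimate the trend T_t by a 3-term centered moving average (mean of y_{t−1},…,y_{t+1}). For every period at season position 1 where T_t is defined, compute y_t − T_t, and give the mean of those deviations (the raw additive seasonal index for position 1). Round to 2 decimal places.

Season position 1 occurs at t = 4, 7, 10 (where T_t is defined).
t=4: T_4 = 23.0000; y_4 − T_4 = 22 − 23.0000 = -1.0000
t=7: T_7 = 25.3333; y_7 − T_7 = 24 − 25.3333 = -1.3333
t=10: T_10 = 27.6667; y_10 − T_10 = 26 − 27.6667 = -1.6667
Mean deviation: (-1.0000 + -1.3333 + -1.6667) / 3 = -1.33

-1.33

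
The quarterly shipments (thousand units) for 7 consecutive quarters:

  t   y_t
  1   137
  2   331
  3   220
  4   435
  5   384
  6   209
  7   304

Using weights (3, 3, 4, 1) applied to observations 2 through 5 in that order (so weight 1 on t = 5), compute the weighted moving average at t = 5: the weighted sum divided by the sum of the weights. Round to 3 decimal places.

Weighted sum: 3·331 + 3·220 + 4·435 + 1·384 = 993 + 660 + 1740 + 384 = 3777
Weight total: 3 + 3 + 4 + 1 = 11
WMA = 3777 / 11 = 343.364

343.364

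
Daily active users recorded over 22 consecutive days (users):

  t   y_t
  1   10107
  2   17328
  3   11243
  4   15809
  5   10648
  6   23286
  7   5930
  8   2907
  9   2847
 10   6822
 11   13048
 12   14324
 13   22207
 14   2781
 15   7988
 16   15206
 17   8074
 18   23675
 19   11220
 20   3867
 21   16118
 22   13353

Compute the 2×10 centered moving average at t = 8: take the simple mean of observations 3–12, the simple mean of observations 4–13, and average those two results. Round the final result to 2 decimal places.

11234.60

Sum over 3–12: 11243 + 15809 + 10648 + 23286 + 5930 + 2907 + 2847 + 6822 + 13048 + 14324 = 106864
Sum over 4–13: 15809 + 10648 + 23286 + 5930 + 2907 + 2847 + 6822 + 13048 + 14324 + 22207 = 117828
CMA at t=8 = (106864 + 117828) / (2·10) = 224692 / 20 = 11234.60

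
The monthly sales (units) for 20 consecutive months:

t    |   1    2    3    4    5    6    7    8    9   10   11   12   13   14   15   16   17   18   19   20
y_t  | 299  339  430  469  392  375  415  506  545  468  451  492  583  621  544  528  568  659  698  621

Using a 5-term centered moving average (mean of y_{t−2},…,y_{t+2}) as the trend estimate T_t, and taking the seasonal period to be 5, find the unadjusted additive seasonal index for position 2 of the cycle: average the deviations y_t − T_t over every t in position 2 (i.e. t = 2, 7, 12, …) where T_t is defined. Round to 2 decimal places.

-31.33

Season position 2 occurs at t = 7, 12, 17 (where T_t is defined).
t=7: T_7 = 446.6000; y_7 − T_7 = 415 − 446.6000 = -31.6000
t=12: T_12 = 523.0000; y_12 − T_12 = 492 − 523.0000 = -31.0000
t=17: T_17 = 599.4000; y_17 − T_17 = 568 − 599.4000 = -31.4000
Mean deviation: (-31.6000 + -31.0000 + -31.4000) / 3 = -31.33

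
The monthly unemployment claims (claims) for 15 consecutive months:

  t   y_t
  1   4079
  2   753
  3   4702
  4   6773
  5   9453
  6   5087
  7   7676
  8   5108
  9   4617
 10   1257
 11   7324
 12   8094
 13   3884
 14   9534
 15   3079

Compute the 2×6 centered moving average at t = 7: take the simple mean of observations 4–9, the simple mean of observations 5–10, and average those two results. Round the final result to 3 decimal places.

5992.667

Sum over 4–9: 6773 + 9453 + 5087 + 7676 + 5108 + 4617 = 38714
Sum over 5–10: 9453 + 5087 + 7676 + 5108 + 4617 + 1257 = 33198
CMA at t=7 = (38714 + 33198) / (2·6) = 71912 / 12 = 5992.667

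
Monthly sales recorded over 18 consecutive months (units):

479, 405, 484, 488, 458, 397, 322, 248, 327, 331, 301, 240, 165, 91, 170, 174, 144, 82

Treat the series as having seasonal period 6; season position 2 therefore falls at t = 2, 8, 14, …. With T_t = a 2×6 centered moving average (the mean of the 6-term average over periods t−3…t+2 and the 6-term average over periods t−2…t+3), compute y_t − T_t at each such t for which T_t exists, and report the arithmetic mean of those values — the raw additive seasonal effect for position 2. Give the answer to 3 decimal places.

Season position 2 occurs at t = 8, 14 (where T_t is defined).
t=8: T_8 = 334.08333; y_8 − T_8 = 248 − 334.08333 = -86.08333
t=14: T_14 = 177.08333; y_14 − T_14 = 91 − 177.08333 = -86.08333
Mean deviation: (-86.08333 + -86.08333) / 2 = -86.083

-86.083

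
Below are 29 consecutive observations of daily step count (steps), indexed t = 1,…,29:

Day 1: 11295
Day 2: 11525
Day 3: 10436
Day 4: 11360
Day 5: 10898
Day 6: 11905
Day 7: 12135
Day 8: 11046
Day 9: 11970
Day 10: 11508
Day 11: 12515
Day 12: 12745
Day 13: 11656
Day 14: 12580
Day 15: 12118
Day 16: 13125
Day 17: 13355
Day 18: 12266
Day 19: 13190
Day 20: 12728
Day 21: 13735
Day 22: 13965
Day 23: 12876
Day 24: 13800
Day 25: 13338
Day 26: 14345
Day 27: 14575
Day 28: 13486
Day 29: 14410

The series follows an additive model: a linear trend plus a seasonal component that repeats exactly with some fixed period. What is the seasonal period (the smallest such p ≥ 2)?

5

First differences y_{t+1} − y_t: 230, -1089, 924, -462, 1007, 230, -1089, 924, -462, 1007, 230, -1089, …
The difference pattern repeats every 5 terms and not for any smaller step, so p = 5.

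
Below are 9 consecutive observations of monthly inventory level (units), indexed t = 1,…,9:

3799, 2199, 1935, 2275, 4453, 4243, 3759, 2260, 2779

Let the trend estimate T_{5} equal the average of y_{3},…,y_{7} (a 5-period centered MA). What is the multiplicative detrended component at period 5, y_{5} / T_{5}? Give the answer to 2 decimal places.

Trend T_5 = (1935 + 2275 + 4453 + 4243 + 3759) / 5 = 16665/5 = 3333.0000
Ratio to trend: 4453 / 3333.0000 = 1.34

1.34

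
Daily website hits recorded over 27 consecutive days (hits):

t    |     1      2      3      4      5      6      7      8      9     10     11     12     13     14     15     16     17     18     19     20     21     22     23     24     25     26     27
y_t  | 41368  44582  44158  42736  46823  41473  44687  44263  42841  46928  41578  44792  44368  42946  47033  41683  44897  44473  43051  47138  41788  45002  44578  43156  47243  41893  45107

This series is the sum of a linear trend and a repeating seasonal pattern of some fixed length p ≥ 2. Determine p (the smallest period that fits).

5

First differences y_{t+1} − y_t: 3214, -424, -1422, 4087, -5350, 3214, -424, -1422, 4087, -5350, 3214, -424, …
The difference pattern repeats every 5 terms and not for any smaller step, so p = 5.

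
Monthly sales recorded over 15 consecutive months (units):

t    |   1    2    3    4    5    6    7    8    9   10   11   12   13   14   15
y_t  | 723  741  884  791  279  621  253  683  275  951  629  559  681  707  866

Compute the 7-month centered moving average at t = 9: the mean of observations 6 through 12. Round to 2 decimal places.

Sum of periods 6–12: 621 + 253 + 683 + 275 + 951 + 629 + 559 = 3971
Divide by 7: 3971 / 7 = 567.29

567.29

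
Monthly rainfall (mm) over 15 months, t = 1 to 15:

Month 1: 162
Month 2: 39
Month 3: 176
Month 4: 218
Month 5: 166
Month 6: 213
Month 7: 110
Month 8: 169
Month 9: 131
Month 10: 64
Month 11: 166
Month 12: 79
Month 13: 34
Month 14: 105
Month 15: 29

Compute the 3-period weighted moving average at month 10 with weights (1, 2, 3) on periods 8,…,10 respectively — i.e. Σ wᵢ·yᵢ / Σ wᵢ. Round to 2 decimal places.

Weighted sum: 1·169 + 2·131 + 3·64 = 169 + 262 + 192 = 623
Weight total: 1 + 2 + 3 = 6
WMA = 623 / 6 = 103.83

103.83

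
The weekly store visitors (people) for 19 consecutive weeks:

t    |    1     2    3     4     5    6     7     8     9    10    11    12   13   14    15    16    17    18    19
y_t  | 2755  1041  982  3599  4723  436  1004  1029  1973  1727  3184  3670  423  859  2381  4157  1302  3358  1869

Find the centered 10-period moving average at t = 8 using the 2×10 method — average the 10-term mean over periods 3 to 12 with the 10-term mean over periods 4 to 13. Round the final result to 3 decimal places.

2204.750

Sum over 3–12: 982 + 3599 + 4723 + 436 + 1004 + 1029 + 1973 + 1727 + 3184 + 3670 = 22327
Sum over 4–13: 3599 + 4723 + 436 + 1004 + 1029 + 1973 + 1727 + 3184 + 3670 + 423 = 21768
CMA at t=8 = (22327 + 21768) / (2·10) = 44095 / 20 = 2204.750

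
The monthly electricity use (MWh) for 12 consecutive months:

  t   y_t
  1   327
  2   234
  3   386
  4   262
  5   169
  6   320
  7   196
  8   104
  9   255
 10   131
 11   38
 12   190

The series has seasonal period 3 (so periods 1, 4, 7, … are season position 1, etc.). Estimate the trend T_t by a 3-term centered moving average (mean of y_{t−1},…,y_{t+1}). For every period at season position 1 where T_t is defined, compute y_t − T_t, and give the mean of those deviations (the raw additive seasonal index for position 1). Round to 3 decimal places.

-10.444

Season position 1 occurs at t = 4, 7, 10 (where T_t is defined).
t=4: T_4 = 272.33333; y_4 − T_4 = 262 − 272.33333 = -10.33333
t=7: T_7 = 206.66667; y_7 − T_7 = 196 − 206.66667 = -10.66667
t=10: T_10 = 141.33333; y_10 − T_10 = 131 − 141.33333 = -10.33333
Mean deviation: (-10.33333 + -10.66667 + -10.33333) / 3 = -10.444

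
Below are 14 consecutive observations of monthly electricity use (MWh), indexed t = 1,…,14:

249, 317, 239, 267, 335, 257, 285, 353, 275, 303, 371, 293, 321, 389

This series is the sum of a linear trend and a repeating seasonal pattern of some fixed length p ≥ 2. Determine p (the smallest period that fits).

3

First differences y_{t+1} − y_t: 68, -78, 28, 68, -78, 28, 68, -78, …
The difference pattern repeats every 3 terms and not for any smaller step, so p = 3.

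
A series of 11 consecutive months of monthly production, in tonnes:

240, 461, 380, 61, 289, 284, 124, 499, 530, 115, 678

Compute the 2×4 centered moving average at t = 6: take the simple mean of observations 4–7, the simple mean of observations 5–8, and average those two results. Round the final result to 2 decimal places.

Sum over 4–7: 61 + 289 + 284 + 124 = 758
Sum over 5–8: 289 + 284 + 124 + 499 = 1196
CMA at t=6 = (758 + 1196) / (2·4) = 1954 / 8 = 244.25

244.25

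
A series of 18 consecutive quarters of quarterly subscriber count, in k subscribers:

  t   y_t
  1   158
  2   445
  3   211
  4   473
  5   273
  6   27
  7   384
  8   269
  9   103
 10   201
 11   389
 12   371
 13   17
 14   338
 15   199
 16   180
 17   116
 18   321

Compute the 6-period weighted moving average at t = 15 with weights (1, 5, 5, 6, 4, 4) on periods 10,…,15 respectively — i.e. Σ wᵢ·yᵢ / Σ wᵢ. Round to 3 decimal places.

Weighted sum: 1·201 + 5·389 + 5·371 + 6·17 + 4·338 + 4·199 = 201 + 1945 + 1855 + 102 + 1352 + 796 = 6251
Weight total: 1 + 5 + 5 + 6 + 4 + 4 = 25
WMA = 6251 / 25 = 250.040

250.040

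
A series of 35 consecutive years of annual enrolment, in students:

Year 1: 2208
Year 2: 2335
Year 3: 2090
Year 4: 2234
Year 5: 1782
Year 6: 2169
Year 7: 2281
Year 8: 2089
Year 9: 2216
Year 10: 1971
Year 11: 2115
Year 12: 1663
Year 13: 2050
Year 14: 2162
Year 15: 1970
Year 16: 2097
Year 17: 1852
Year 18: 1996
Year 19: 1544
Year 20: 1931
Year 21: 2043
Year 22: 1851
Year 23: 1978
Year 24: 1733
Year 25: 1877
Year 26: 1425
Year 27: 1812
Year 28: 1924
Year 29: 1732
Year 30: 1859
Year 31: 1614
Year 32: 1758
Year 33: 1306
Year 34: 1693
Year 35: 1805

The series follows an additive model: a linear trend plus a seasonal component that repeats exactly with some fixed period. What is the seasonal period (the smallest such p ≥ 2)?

7

First differences y_{t+1} − y_t: 127, -245, 144, -452, 387, 112, -192, 127, -245, 144, -452, 387, 112, -192, 127, -245, …
The difference pattern repeats every 7 terms and not for any smaller step, so p = 7.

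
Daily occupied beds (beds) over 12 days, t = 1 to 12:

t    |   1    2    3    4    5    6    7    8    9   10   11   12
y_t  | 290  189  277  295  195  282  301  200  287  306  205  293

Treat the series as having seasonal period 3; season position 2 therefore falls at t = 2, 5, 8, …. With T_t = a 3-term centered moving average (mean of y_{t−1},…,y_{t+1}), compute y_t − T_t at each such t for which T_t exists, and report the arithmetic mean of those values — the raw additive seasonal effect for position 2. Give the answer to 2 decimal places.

-62.75

Season position 2 occurs at t = 2, 5, 8, 11 (where T_t is defined).
t=2: T_2 = 252.0000; y_2 − T_2 = 189 − 252.0000 = -63.0000
t=5: T_5 = 257.3333; y_5 − T_5 = 195 − 257.3333 = -62.3333
t=8: T_8 = 262.6667; y_8 − T_8 = 200 − 262.6667 = -62.6667
t=11: T_11 = 268.0000; y_11 − T_11 = 205 − 268.0000 = -63.0000
Mean deviation: (-63.0000 + -62.3333 + -62.6667 + -63.0000) / 4 = -62.75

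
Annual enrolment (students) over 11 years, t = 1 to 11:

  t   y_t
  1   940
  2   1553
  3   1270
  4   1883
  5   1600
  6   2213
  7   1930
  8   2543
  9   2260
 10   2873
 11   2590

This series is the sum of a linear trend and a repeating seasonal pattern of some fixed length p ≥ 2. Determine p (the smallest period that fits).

2

First differences y_{t+1} − y_t: 613, -283, 613, -283, 613, -283, …
The difference pattern repeats every 2 terms and not for any smaller step, so p = 2.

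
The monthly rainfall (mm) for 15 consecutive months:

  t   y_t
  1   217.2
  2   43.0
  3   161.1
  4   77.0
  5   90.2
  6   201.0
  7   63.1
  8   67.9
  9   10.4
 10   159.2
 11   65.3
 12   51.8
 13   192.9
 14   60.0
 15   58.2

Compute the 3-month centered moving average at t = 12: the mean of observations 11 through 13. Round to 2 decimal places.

Sum of periods 11–13: 65.3 + 51.8 + 192.9 = 310.0
Divide by 3: 310.0 / 3 = 103.33

103.33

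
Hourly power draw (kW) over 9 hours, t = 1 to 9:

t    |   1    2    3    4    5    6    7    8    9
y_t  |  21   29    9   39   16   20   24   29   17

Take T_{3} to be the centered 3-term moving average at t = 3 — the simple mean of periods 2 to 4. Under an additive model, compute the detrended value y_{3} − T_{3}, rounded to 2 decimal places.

Trend T_3 = (29 + 9 + 39) / 3 = 77/3 = 25.6667
Detrended value: 9 − 25.6667 = -16.67

-16.67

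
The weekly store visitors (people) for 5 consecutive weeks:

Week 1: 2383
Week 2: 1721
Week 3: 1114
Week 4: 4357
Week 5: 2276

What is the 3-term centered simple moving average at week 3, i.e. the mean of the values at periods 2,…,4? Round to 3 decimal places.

2397.333

Sum of periods 2–4: 1721 + 1114 + 4357 = 7192
Divide by 3: 7192 / 3 = 2397.333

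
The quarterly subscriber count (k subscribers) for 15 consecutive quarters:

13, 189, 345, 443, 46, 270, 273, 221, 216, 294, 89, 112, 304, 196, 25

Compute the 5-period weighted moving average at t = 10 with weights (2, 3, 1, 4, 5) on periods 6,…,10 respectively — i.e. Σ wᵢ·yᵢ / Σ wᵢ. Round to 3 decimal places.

Weighted sum: 2·270 + 3·273 + 1·221 + 4·216 + 5·294 = 540 + 819 + 221 + 864 + 1470 = 3914
Weight total: 2 + 3 + 1 + 4 + 5 = 15
WMA = 3914 / 15 = 260.933

260.933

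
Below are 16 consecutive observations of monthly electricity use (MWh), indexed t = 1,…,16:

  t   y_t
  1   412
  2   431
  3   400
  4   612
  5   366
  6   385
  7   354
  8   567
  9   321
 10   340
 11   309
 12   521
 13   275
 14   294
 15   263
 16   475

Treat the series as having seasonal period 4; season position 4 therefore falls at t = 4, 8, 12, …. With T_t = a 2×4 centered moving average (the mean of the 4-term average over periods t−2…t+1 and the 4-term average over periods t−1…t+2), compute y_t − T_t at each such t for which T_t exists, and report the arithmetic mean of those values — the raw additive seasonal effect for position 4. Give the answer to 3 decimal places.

Season position 4 occurs at t = 4, 8, 12 (where T_t is defined).
t=4: T_4 = 446.50000; y_4 − T_4 = 612 − 446.50000 = 165.50000
t=8: T_8 = 401.12500; y_8 − T_8 = 567 − 401.12500 = 165.87500
t=12: T_12 = 355.50000; y_12 − T_12 = 521 − 355.50000 = 165.50000
Mean deviation: (165.50000 + 165.87500 + 165.50000) / 3 = 165.625

165.625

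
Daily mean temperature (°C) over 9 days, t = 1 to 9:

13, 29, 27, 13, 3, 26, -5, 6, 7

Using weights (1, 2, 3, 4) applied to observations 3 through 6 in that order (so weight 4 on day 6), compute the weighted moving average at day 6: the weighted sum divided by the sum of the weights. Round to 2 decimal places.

16.60

Weighted sum: 1·27 + 2·13 + 3·3 + 4·26 = 27 + 26 + 9 + 104 = 166
Weight total: 1 + 2 + 3 + 4 = 10
WMA = 166 / 10 = 16.60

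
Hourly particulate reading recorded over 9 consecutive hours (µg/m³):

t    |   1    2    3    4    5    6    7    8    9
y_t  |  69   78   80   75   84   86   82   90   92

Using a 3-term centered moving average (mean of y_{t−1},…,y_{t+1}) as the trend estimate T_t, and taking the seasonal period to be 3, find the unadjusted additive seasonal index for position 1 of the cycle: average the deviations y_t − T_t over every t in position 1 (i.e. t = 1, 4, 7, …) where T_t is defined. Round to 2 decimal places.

Season position 1 occurs at t = 4, 7 (where T_t is defined).
t=4: T_4 = 79.6667; y_4 − T_4 = 75 − 79.6667 = -4.6667
t=7: T_7 = 86.0000; y_7 − T_7 = 82 − 86.0000 = -4.0000
Mean deviation: (-4.6667 + -4.0000) / 2 = -4.33

-4.33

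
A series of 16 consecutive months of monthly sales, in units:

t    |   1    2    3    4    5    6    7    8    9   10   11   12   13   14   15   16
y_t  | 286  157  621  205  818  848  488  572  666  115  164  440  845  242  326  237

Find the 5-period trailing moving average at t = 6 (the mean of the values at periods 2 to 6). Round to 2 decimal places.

Sum of periods 2–6: 157 + 621 + 205 + 818 + 848 = 2649
Divide by 5: 2649 / 5 = 529.80

529.80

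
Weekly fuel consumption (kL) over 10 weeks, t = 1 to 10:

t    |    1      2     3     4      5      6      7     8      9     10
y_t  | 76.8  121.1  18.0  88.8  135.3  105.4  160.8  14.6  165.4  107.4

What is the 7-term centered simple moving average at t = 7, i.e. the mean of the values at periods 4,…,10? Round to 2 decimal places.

Sum of periods 4–10: 88.8 + 135.3 + 105.4 + 160.8 + 14.6 + 165.4 + 107.4 = 777.7
Divide by 7: 777.7 / 7 = 111.10

111.10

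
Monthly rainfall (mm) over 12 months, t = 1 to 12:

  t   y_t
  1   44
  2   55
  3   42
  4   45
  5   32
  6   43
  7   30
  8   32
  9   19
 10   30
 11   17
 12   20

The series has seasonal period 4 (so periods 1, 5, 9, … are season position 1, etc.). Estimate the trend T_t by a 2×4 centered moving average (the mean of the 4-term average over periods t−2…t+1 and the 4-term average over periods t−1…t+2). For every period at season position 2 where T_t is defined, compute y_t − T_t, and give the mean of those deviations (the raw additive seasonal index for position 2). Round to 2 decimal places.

7.06

Season position 2 occurs at t = 6, 10 (where T_t is defined).
t=6: T_6 = 35.8750; y_6 − T_6 = 43 − 35.8750 = 7.1250
t=10: T_10 = 23.0000; y_10 − T_10 = 30 − 23.0000 = 7.0000
Mean deviation: (7.1250 + 7.0000) / 2 = 7.06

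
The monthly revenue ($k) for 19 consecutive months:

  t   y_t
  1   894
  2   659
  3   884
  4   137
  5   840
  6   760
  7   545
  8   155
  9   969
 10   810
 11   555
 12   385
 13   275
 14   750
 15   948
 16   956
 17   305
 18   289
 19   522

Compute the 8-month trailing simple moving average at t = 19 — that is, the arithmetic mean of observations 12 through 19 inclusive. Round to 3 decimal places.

553.750

Sum of periods 12–19: 385 + 275 + 750 + 948 + 956 + 305 + 289 + 522 = 4430
Divide by 8: 4430 / 8 = 553.750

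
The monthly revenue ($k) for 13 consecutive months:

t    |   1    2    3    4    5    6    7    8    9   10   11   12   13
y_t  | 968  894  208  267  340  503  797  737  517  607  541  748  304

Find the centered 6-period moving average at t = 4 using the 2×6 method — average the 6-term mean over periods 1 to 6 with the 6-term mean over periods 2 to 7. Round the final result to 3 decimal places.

515.750

Sum over 1–6: 968 + 894 + 208 + 267 + 340 + 503 = 3180
Sum over 2–7: 894 + 208 + 267 + 340 + 503 + 797 = 3009
CMA at t=4 = (3180 + 3009) / (2·6) = 6189 / 12 = 515.750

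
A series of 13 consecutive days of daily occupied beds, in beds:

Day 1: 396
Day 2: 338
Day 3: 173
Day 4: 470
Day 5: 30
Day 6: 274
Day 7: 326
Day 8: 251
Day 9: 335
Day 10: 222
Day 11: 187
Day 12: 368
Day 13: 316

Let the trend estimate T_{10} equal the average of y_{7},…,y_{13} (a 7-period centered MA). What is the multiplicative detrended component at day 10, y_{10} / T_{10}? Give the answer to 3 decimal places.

0.775

Trend T_10 = (326 + 251 + 335 + 222 + 187 + 368 + 316) / 7 = 2005/7 = 286.42857
Ratio to trend: 222 / 286.42857 = 0.775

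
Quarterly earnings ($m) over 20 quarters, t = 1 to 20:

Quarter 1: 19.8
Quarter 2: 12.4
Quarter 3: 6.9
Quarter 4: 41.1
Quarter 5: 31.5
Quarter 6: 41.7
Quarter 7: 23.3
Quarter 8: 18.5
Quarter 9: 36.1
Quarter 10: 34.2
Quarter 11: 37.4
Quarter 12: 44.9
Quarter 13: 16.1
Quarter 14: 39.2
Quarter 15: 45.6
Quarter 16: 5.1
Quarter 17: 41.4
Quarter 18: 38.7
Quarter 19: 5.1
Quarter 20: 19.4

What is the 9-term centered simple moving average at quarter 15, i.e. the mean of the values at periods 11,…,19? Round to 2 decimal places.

Sum of periods 11–19: 37.4 + 44.9 + 16.1 + 39.2 + 45.6 + 5.1 + 41.4 + 38.7 + 5.1 = 273.5
Divide by 9: 273.5 / 9 = 30.39

30.39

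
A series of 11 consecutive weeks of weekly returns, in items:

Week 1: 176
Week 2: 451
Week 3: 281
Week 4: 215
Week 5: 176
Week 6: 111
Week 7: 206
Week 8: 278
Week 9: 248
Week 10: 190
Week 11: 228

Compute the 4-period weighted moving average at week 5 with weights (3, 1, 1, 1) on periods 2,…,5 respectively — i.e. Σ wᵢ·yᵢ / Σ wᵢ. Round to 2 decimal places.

337.50

Weighted sum: 3·451 + 1·281 + 1·215 + 1·176 = 1353 + 281 + 215 + 176 = 2025
Weight total: 3 + 1 + 1 + 1 = 6
WMA = 2025 / 6 = 337.50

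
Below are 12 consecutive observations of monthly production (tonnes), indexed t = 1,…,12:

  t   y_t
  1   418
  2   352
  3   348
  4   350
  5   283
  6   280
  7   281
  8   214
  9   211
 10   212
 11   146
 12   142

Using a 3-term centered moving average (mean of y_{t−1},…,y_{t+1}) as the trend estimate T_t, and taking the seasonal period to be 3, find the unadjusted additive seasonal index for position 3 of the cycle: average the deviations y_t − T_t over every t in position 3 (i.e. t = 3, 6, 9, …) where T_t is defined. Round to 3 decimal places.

-1.556

Season position 3 occurs at t = 3, 6, 9 (where T_t is defined).
t=3: T_3 = 350.00000; y_3 − T_3 = 348 − 350.00000 = -2.00000
t=6: T_6 = 281.33333; y_6 − T_6 = 280 − 281.33333 = -1.33333
t=9: T_9 = 212.33333; y_9 − T_9 = 211 − 212.33333 = -1.33333
Mean deviation: (-2.00000 + -1.33333 + -1.33333) / 3 = -1.556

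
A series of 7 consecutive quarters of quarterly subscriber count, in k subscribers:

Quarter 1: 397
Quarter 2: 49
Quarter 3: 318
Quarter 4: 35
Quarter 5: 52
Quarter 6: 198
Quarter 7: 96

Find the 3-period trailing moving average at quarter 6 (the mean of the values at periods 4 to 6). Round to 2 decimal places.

Sum of periods 4–6: 35 + 52 + 198 = 285
Divide by 3: 285 / 3 = 95.00

95.00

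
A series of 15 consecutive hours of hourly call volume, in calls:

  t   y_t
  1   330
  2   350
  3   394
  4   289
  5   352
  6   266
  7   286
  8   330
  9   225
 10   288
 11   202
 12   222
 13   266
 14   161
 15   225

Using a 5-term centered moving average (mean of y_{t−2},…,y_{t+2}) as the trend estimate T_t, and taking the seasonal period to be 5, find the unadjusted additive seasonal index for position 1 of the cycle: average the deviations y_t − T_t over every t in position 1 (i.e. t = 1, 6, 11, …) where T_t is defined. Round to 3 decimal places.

Season position 1 occurs at t = 6, 11 (where T_t is defined).
t=6: T_6 = 304.60000; y_6 − T_6 = 266 − 304.60000 = -38.60000
t=11: T_11 = 240.60000; y_11 − T_11 = 202 − 240.60000 = -38.60000
Mean deviation: (-38.60000 + -38.60000) / 2 = -38.600

-38.600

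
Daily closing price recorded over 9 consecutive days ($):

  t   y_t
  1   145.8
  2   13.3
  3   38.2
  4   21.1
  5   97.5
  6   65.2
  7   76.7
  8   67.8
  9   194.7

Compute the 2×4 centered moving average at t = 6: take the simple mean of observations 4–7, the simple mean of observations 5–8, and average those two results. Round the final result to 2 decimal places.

Sum over 4–7: 21.1 + 97.5 + 65.2 + 76.7 = 260.5
Sum over 5–8: 97.5 + 65.2 + 76.7 + 67.8 = 307.2
CMA at t=6 = (260.5 + 307.2) / (2·4) = 567.7 / 8 = 70.96

70.96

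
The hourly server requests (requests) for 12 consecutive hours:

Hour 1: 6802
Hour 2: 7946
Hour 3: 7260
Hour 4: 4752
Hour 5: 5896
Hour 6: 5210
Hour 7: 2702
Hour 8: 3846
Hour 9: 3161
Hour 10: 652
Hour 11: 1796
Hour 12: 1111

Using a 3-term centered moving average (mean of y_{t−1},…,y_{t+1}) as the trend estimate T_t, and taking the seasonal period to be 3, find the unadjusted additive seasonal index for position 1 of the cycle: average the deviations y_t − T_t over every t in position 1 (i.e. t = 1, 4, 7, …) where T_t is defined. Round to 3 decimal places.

Season position 1 occurs at t = 4, 7, 10 (where T_t is defined).
t=4: T_4 = 5969.33333; y_4 − T_4 = 4752 − 5969.33333 = -1217.33333
t=7: T_7 = 3919.33333; y_7 − T_7 = 2702 − 3919.33333 = -1217.33333
t=10: T_10 = 1869.66667; y_10 − T_10 = 652 − 1869.66667 = -1217.66667
Mean deviation: (-1217.33333 + -1217.33333 + -1217.66667) / 3 = -1217.444

-1217.444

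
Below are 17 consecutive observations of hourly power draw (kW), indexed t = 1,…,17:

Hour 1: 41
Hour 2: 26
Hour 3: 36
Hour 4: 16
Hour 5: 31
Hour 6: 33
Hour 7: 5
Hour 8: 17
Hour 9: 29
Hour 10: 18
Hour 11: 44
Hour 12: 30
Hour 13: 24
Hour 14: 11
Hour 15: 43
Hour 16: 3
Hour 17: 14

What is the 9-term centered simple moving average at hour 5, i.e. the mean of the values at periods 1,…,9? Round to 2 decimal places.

26.00

Sum of periods 1–9: 41 + 26 + 36 + 16 + 31 + 33 + 5 + 17 + 29 = 234
Divide by 9: 234 / 9 = 26.00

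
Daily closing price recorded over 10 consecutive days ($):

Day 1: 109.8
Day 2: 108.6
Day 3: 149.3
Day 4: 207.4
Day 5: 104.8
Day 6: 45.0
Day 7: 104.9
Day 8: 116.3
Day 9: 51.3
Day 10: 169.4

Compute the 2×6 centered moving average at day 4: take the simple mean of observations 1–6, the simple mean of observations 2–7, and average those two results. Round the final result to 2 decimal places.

Sum over 1–6: 109.8 + 108.6 + 149.3 + 207.4 + 104.8 + 45.0 = 724.9
Sum over 2–7: 108.6 + 149.3 + 207.4 + 104.8 + 45.0 + 104.9 = 720.0
CMA at t=4 = (724.9 + 720.0) / (2·6) = 1444.9 / 12 = 120.41

120.41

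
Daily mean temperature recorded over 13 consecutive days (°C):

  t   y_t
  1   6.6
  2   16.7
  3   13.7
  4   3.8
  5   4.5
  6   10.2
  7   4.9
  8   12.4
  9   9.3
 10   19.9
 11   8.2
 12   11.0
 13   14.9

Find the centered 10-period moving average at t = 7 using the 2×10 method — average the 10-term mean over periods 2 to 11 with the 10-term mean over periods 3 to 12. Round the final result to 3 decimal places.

Sum over 2–11: 16.7 + 13.7 + 3.8 + 4.5 + 10.2 + 4.9 + 12.4 + 9.3 + 19.9 + 8.2 = 103.6
Sum over 3–12: 13.7 + 3.8 + 4.5 + 10.2 + 4.9 + 12.4 + 9.3 + 19.9 + 8.2 + 11.0 = 97.9
CMA at t=7 = (103.6 + 97.9) / (2·10) = 201.5 / 20 = 10.075

10.075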